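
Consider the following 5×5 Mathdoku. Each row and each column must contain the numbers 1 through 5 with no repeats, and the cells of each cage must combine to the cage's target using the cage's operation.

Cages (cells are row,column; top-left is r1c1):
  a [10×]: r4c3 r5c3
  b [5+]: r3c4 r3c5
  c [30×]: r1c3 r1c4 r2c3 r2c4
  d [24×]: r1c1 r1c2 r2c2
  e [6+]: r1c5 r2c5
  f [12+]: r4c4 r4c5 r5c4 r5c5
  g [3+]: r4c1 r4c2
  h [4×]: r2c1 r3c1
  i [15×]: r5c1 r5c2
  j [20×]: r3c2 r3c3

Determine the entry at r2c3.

3

In column 1, 5 can only go at r5c1, so r5c1 = 5.
Cage a needs two cells with product 10, which forces r4c3 = 5.
Row 5 now contains 5, leaving r5c2 = 3.
Row 5 now contains 5, so r5c3 = 2.
The 3 cells of cage d must have product 24, which forces r1c1 = 3.
Row 1 already has 3; hence r1c3 = 1.
Column 3 now contains 1; hence r2c3 = 3.
The two cells of cage j must have product 20, so r3c2 = 5.
5 is placed in column 3, which forces r3c3 = 4.
Cage h's pair has product 4, leaving r2c1 = 4.
Row 2 now contains 4, so r2c2 = 2.
Row 2 already has 2; hence r2c4 = 5.
Row 2 already has 2, so r2c5 = 1.
Row 3 already has 4; hence r3c1 = 1.
Column 1 now contains 1; hence r4c1 = 2.
2 is placed in column 2, leaving r4c2 = 1.
Column 5 already has 1, leaving r5c5 = 4.
2 is placed in column 2; hence r1c2 = 4.
Column 4 now contains 5; hence r1c4 = 2.
Cage e's pair has sum 6, so r1c5 = 5.
2 is placed in column 4, so r3c4 = 3.
3 is placed in row 3, leaving r3c5 = 2.
Cage f needs sum 12; hence r4c4 = 4.
Column 5 now contains 4, so r4c5 = 3.
4 is placed in row 5, so r5c4 = 1.
Filled in: 3 4 1 2 5 / 4 2 3 5 1 / 1 5 4 3 2 / 2 1 5 4 3 / 5 3 2 1 4.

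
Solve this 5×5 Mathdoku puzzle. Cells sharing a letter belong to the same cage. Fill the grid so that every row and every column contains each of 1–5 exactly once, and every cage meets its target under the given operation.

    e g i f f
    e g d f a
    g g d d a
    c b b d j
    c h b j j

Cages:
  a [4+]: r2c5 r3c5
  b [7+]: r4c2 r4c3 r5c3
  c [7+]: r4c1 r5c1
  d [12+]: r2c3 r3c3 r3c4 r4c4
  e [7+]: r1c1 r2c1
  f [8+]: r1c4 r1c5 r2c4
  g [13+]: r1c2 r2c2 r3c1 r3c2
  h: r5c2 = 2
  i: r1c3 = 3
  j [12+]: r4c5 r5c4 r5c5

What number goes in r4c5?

4

Cage i is given, leaving r1c3 = 3.
Cage h is a single given cell, so r5c2 = 2.
In row 5, 1 can only go at r5c3, so r5c3 = 1.
In column 1, 1 can only go at r3c1, so r3c1 = 1.
The two cells of cage a must have sum 4, leaving r2c5 = 1.
Row 3 already has 1, so r3c5 = 3.
Cage g has sum 13, so r2c2 = 3.
Cage j needs sum 12, so r5c4 = 3.
Row 1 needs a 1, and only r1c4 is open for it.
In row 1, 4 can only go at r1c2, so r1c2 = 4.
Column 2 now contains 4, leaving r3c2 = 5.
Column 2 now contains 4, leaving r4c2 = 1.
The 3 cells of cage b must have sum 7, so r4c3 = 5.
5 is placed in row 4; hence r4c5 = 4.
Column 5 now contains 4; hence r5c5 = 5.
Column 5 already has 5, so r1c5 = 2.
The 4 cells of cage d must have sum 12, so r2c3 = 4.
The 3 cells of cage f must have sum 8, which forces r2c4 = 5.
The 4 cells of cage d must have sum 12, which forces r3c3 = 2.
The 4 cells of cage d must have sum 12, so r3c4 = 4.
Cage c needs two cells with sum 7; hence r4c1 = 3.
4 is placed in row 4, leaving r4c4 = 2.
Row 5 now contains 5; hence r5c1 = 4.
Row 1 already has 2, which forces r1c1 = 5.
Row 2 now contains 5, which forces r2c1 = 2.
Filled in: 5 4 3 1 2 / 2 3 4 5 1 / 1 5 2 4 3 / 3 1 5 2 4 / 4 2 1 3 5.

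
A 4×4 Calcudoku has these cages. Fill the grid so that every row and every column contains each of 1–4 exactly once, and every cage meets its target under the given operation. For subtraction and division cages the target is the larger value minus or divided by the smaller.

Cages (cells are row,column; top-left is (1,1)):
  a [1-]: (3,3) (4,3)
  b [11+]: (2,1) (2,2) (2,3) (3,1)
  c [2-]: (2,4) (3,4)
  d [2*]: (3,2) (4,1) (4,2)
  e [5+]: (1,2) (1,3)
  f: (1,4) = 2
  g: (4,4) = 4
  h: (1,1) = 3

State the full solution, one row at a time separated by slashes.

Cage h is given, which forces (1,1) = 3.
Cage f is a single given cell, so (1,4) = 2.
Cage d has product 2, which forces (3,2) = 1.
The 3 cells of cage d must have product 2, leaving (4,1) = 1.
Cage d needs product 2, leaving (4,2) = 2.
Cage g is a single given cell; hence (4,4) = 4.
Column 2 already has 1; hence (1,2) = 4.
Cage e needs two cells with sum 5, so (1,3) = 1.
Column 2 already has 4, which forces (2,2) = 3.
Column 3 now contains 1, leaving (2,3) = 2.
The two cells of cage c must have difference 2, leaving (2,4) = 1.
2 is placed in column 3, which forces (3,3) = 4.
4 is placed in column 4, leaving (3,4) = 3.
Row 4 already has 4; hence (4,3) = 3.
Row 2 now contains 2, which forces (2,1) = 4.
Row 3 now contains 4; hence (3,1) = 2.

3 4 1 2 / 4 3 2 1 / 2 1 4 3 / 1 2 3 4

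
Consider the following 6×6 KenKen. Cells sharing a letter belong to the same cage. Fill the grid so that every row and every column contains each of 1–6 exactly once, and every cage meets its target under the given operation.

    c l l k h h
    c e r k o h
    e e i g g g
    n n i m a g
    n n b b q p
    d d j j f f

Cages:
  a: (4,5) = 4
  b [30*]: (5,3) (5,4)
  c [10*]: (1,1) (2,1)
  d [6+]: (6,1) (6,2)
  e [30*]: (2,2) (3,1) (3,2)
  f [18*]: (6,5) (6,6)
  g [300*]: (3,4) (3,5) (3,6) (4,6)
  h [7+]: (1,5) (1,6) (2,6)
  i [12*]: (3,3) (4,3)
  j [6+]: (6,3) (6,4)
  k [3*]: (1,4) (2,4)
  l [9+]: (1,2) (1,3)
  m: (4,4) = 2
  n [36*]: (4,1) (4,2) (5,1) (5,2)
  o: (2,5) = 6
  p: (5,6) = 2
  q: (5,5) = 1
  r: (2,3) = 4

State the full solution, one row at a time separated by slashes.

5 6 3 1 2 4 / 2 5 4 3 6 1 / 6 1 2 4 5 3 / 1 3 6 2 4 5 / 3 4 5 6 1 2 / 4 2 1 5 3 6

R is a freebie, so (2,3) = 4.
O is a freebie, which forces (2,5) = 6.
Cage m is a single given cell, leaving (4,4) = 2.
Cage a is given, so (4,5) = 4.
Cage g needs product 300, so (4,6) = 5.
Q is a freebie, which forces (5,5) = 1.
Cage p is a single given cell, which forces (5,6) = 2.
Column 5 already has 6, leaving (6,5) = 3.
3 is placed in row 6; hence (6,6) = 6.
Column 5 now contains 3, which forces (1,5) = 2.
Cage h has sum 7, which forces (1,6) = 4.
Cage h needs sum 7; hence (2,6) = 1.
Cage i's pair has product 12, leaving (3,3) = 2.
Cage g has product 300, leaving (3,5) = 5.
Column 6 already has 4, which forces (3,6) = 3.
The two cells of cage i must have product 12, which forces (4,3) = 6.
Column 3 now contains 6; hence (5,3) = 5.
Row 5 now contains 5, leaving (5,4) = 6.
Column 3 now contains 5, which forces (6,3) = 1.
Row 1 now contains 2, so (1,1) = 5.
Cage l's pair has sum 9, so (1,2) = 6.
Column 3 now contains 5, so (1,3) = 3.
Cage k needs two cells with product 3, leaving (1,4) = 1.
Cage c needs two cells with product 10; hence (2,1) = 2.
The 3 cells of cage e must have product 30, leaving (2,2) = 5.
1 is placed in row 2, which forces (2,4) = 3.
6 is placed in column 2, leaving (3,2) = 1.
Row 3 already has 3, which forces (3,4) = 4.
Column 2 already has 1; hence (4,2) = 3.
Column 2 now contains 3, so (5,2) = 4.
Column 1 now contains 2, which forces (6,1) = 4.
4 is placed in column 2, leaving (6,2) = 2.
Cage j needs two cells with sum 6, which forces (6,4) = 5.
Row 3 now contains 1; hence (3,1) = 6.
3 is placed in row 4; hence (4,1) = 1.
4 is placed in row 5, which forces (5,1) = 3.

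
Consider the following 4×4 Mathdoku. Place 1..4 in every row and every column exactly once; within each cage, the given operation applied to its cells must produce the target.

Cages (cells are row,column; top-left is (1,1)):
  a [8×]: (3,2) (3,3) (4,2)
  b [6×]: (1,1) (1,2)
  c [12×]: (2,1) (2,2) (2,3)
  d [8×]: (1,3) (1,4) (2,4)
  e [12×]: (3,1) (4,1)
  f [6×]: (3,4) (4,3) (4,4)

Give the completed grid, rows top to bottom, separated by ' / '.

2 3 1 4 / 1 4 3 2 / 3 2 4 1 / 4 1 2 3

In row 2, 2 can only go at (2,4), so (2,4) = 2.
The 3 cells of cage f must have product 6, which forces (4,3) = 2.
Cage a needs product 8, leaving (3,2) = 2.
Cage b's pair has product 6, leaving (1,1) = 2.
2 is placed in column 2, leaving (1,2) = 3.
In column 1, 1 can only go at (2,1), so (2,1) = 1.
1 is placed in row 2, leaving (2,2) = 4.
Cage c needs product 12, which forces (2,3) = 3.
Column 2 now contains 4, leaving (4,2) = 1.
Row 4 already has 1, which forces (4,4) = 3.
Cage e needs two cells with product 12, which forces (3,1) = 3.
Cage a needs product 8, leaving (3,3) = 4.
Column 4 now contains 3, so (3,4) = 1.
3 is placed in row 4; hence (4,1) = 4.
Column 3 now contains 4, which forces (1,3) = 1.
Column 4 already has 1, so (1,4) = 4.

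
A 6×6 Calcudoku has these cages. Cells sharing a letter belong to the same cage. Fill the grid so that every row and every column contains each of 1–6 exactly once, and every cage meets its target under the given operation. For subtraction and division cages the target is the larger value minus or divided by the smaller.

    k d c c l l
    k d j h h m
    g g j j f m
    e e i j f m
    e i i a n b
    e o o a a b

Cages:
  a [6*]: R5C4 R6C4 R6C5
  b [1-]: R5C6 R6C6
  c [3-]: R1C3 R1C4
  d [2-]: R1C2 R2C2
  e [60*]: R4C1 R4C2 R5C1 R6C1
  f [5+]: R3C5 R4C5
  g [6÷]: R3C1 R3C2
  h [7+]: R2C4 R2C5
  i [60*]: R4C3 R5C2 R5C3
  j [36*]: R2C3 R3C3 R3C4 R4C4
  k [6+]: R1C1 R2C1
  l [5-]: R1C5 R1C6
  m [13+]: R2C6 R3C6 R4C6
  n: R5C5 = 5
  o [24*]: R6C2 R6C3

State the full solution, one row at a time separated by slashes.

Cage n is a single given cell, so R5C5 = 5.
The 3 cells of cage i must have product 60, which forces R4C3 = 5.
Cage e needs product 60, leaving R6C1 = 5.
In row 3, 5 can only go at R3C6, so R3C6 = 5.
Cage c needs two cells with difference 3; hence R1C3 = 2.
Cage c's pair has difference 3, so R1C4 = 5.
Row 1 now contains 2, so R1C1 = 4.
Row 1 now contains 4, which forces R1C2 = 3.
Cage k needs two cells with sum 6, so R2C1 = 2.
2 is placed in row 2; hence R2C6 = 6.
6 is placed in column 6, leaving R4C6 = 2.
Cage l needs two cells with difference 5; hence R1C5 = 6.
6 is placed in column 6, which forces R1C6 = 1.
The 4 cells of cage e must have product 60, leaving R4C2 = 4.
4 is placed in column 2, leaving R5C2 = 2.
Cage b's pair has difference 1, leaving R5C6 = 4.
4 is placed in column 2, so R6C2 = 6.
6 is placed in row 6; hence R6C3 = 4.
Cage b's pair has difference 1, leaving R6C6 = 3.
Cage j has product 36, which forces R2C3 = 1.
Cage g's pair has quotient 6, leaving R3C1 = 6.
Column 2 already has 6, leaving R3C2 = 1.
Column 3 already has 4; hence R3C3 = 3.
Cage i needs product 60, leaving R5C3 = 6.
Cage a needs product 6; hence R5C4 = 3.
Row 2 now contains 1, leaving R2C2 = 5.
3 is placed in column 4, so R2C4 = 4.
The two cells of cage h must have sum 7, leaving R2C5 = 3.
Cage j has product 36, leaving R3C4 = 2.
2 is placed in row 3, leaving R3C5 = 4.
The 4 cells of cage e must have product 60, so R4C1 = 3.
3 is placed in column 4, leaving R4C4 = 6.
Column 5 already has 3, so R4C5 = 1.
Row 5 now contains 3, leaving R5C1 = 1.
Column 4 now contains 2, so R6C4 = 1.
Column 5 already has 1, leaving R6C5 = 2.

4 3 2 5 6 1 / 2 5 1 4 3 6 / 6 1 3 2 4 5 / 3 4 5 6 1 2 / 1 2 6 3 5 4 / 5 6 4 1 2 3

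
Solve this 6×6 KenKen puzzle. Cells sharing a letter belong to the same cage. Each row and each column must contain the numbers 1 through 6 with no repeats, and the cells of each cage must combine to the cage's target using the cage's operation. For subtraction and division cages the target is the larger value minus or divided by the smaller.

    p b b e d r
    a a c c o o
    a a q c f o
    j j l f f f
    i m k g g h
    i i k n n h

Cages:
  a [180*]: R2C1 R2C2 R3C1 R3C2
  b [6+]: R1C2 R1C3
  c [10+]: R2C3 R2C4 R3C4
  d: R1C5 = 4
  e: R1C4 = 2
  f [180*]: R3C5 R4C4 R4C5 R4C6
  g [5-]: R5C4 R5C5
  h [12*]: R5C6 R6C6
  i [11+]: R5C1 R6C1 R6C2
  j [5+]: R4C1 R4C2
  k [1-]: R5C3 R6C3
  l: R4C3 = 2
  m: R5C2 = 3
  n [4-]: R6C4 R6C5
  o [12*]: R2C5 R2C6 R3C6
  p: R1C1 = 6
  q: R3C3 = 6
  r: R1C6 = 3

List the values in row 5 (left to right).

5 3 4 6 1 2

Cage p is a single given cell; hence R1C1 = 6.
Cage e is a single given cell, which forces R1C4 = 2.
Cage d is given; hence R1C5 = 4.
Cage r is a single given cell, leaving R1C6 = 3.
Cage q is given, so R3C3 = 6.
Cage l is given, so R4C3 = 2.
M is a freebie, which forces R5C2 = 3.
Cage a has product 180, leaving R2C2 = 6.
Cage o has product 12, leaving R2C5 = 3.
3 is placed in column 5, so R3C5 = 2.
The 4 cells of cage a must have product 180, leaving R2C1 = 2.
Cage a has product 180; hence R3C1 = 3.
2 is placed in row 3, which forces R3C2 = 5.
Cage f needs product 180, so R4C4 = 3.
Column 2 now contains 5; hence R1C2 = 1.
The two cells of cage b must have sum 6, so R1C3 = 5.
1 is placed in column 2, so R4C2 = 4.
5 is placed in column 3, leaving R5C3 = 4.
Cage i has sum 11, which forces R6C2 = 2.
Column 3 already has 4; hence R6C3 = 3.
Row 6 now contains 2, which forces R6C6 = 6.
Column 3 already has 4; hence R2C3 = 1.
Cage c needs sum 10, so R2C4 = 5.
Row 2 already has 1, which forces R2C6 = 4.
Cage c has sum 10, leaving R3C4 = 4.
4 is placed in column 6, leaving R3C6 = 1.
Row 4 now contains 4; hence R4C1 = 1.
Cage f needs product 180; hence R4C5 = 6.
Column 6 already has 6, so R4C6 = 5.
4 is placed in row 5; hence R5C1 = 5.
Column 5 now contains 6; hence R5C5 = 1.
Column 6 already has 6, leaving R5C6 = 2.
Cage i has sum 11, leaving R6C1 = 4.
5 is placed in column 4, leaving R6C4 = 1.
Column 5 already has 1, which forces R6C5 = 5.
Row 5 now contains 1, leaving R5C4 = 6.
Filled in: 6 1 5 2 4 3 / 2 6 1 5 3 4 / 3 5 6 4 2 1 / 1 4 2 3 6 5 / 5 3 4 6 1 2 / 4 2 3 1 5 6.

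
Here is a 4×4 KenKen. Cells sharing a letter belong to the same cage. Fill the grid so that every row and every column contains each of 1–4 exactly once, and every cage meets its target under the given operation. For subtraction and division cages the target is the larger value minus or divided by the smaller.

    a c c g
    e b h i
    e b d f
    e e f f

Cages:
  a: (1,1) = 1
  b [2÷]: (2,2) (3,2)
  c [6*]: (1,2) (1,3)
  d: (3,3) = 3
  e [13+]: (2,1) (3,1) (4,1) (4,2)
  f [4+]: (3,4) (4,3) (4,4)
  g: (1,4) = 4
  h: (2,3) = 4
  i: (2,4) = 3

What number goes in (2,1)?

2

Cage a is given, which forces (1,1) = 1.
Cage g is a single given cell; hence (1,4) = 4.
Cage h is a single given cell, which forces (2,3) = 4.
Cage i is a single given cell, which forces (2,4) = 3.
Cage d is a single given cell; hence (3,3) = 3.
Cage f has sum 4, which forces (3,4) = 1.
The 4 cells of cage e must have sum 13, so (4,2) = 4.
Cage f needs sum 4, leaving (4,3) = 1.
The 3 cells of cage f must have sum 4, which forces (4,4) = 2.
The two cells of cage c must have product 6; hence (1,2) = 3.
Column 3 already has 3; hence (1,3) = 2.
Row 2 already has 3, leaving (2,1) = 2.
Cage b needs two cells with quotient 2, leaving (2,2) = 1.
The 4 cells of cage e must have sum 13, which forces (3,1) = 4.
Column 2 now contains 4; hence (3,2) = 2.
2 is placed in row 4, leaving (4,1) = 3.
Filled in: 1 3 2 4 / 2 1 4 3 / 4 2 3 1 / 3 4 1 2.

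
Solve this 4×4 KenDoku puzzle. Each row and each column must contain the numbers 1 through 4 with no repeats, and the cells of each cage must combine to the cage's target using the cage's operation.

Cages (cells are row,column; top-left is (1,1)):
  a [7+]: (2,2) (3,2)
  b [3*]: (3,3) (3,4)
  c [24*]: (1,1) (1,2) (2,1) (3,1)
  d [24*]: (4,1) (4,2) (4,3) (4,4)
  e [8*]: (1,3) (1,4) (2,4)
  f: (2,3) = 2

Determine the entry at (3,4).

F is a freebie; hence (2,3) = 2.
Cage e has product 8, so (1,4) = 2.
Cage c has product 24, which forces (3,1) = 2.
The 4 cells of cage d must have product 24, so (4,2) = 2.
The only place for 4 in row 3 is (3,2).
Column 2 already has 4, which forces (2,2) = 3.
Cage c needs product 24; hence (1,1) = 3.
Column 2 now contains 3; hence (1,2) = 1.
1 is placed in row 1, which forces (1,3) = 4.
Cage c needs product 24, which forces (2,1) = 4.
Row 2 already has 4, so (2,4) = 1.
Column 4 now contains 1, so (3,4) = 3.
Column 1 already has 4, leaving (4,1) = 1.
Row 4 now contains 1, which forces (4,3) = 3.
3 is placed in column 4; hence (4,4) = 4.
Row 3 now contains 3, leaving (3,3) = 1.
The full grid is 3 1 4 2 / 4 3 2 1 / 2 4 1 3 / 1 2 3 4.

3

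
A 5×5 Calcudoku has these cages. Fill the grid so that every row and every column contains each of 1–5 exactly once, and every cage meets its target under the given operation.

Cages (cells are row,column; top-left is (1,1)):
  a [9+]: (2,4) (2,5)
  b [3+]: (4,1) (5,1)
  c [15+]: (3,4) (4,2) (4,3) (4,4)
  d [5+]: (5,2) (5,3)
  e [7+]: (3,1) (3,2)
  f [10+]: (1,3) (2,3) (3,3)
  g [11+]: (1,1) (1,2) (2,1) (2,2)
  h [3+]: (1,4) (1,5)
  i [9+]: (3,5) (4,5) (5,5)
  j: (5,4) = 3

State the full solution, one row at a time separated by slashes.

Cage j is given, leaving (5,4) = 3.
Row 5 needs a 5, and only (5,5) is open for it.
Cage a needs two cells with sum 9; hence (2,4) = 5.
Column 5 now contains 5, which forces (2,5) = 4.
5 is placed in column 4, leaving (3,4) = 4.
The 4 cells of cage c must have sum 15; hence (4,4) = 2.
Column 4 now contains 2, leaving (1,4) = 1.
Cage h needs two cells with sum 3, leaving (1,5) = 2.
Row 4 now contains 2, leaving (4,1) = 1.
Row 4 now contains 1, so (4,5) = 3.
Cage b's pair has sum 3, which forces (5,1) = 2.
Cage g has sum 11, which forces (1,1) = 4.
Cage g needs sum 11, so (1,2) = 3.
Row 1 already has 3; hence (1,3) = 5.
Column 1 now contains 2, which forces (2,1) = 3.
The 4 cells of cage g must have sum 11; hence (2,2) = 1.
1 is placed in row 2, so (2,3) = 2.
Column 1 now contains 2, leaving (3,1) = 5.
The two cells of cage e must have sum 7, so (3,2) = 2.
2 is placed in column 3, so (3,3) = 3.
3 is placed in column 5, which forces (3,5) = 1.
5 is placed in column 3, so (4,3) = 4.
1 is placed in column 2, so (5,2) = 4.
Column 3 already has 4, which forces (5,3) = 1.
Row 4 now contains 4, which forces (4,2) = 5.

4 3 5 1 2 / 3 1 2 5 4 / 5 2 3 4 1 / 1 5 4 2 3 / 2 4 1 3 5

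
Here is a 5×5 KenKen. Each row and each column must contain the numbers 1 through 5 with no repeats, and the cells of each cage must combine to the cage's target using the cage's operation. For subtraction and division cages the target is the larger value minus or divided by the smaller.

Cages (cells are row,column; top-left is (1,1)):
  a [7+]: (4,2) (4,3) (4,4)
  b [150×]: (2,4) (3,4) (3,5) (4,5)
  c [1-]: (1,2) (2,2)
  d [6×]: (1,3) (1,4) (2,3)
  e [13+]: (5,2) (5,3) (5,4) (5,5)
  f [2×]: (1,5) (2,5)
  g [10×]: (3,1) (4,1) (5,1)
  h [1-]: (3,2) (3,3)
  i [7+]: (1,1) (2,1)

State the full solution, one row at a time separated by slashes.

4 5 3 1 2 / 3 4 2 5 1 / 1 3 4 2 5 / 5 2 1 4 3 / 2 1 5 3 4

The only place for 3 in row 4 is (4,5).
Cage b needs product 150; hence (2,4) = 5.
The 4 cells of cage b must have product 150, leaving (3,4) = 2.
Cage b has product 150, leaving (3,5) = 5.
Row 3 already has 5, so (3,1) = 1.
In row 4, 5 can only go at (4,1), so (4,1) = 5.
Column 1 already has 5, which forces (5,1) = 2.
In row 1, 5 can only go at (1,2), so (1,2) = 5.
The two cells of cage c must have difference 1, leaving (2,2) = 4.
4 is placed in column 2; hence (3,2) = 3.
3 is placed in row 3; hence (3,3) = 4.
Column 2 now contains 3, which forces (5,2) = 1.
Cage e needs sum 13; hence (5,3) = 5.
Row 5 now contains 1; hence (5,5) = 4.
Cage i needs two cells with sum 7; hence (1,1) = 4.
Row 2 now contains 4, so (2,1) = 3.
Column 2 now contains 1, leaving (4,2) = 2.
Cage a needs sum 7, which forces (4,3) = 1.
Cage a has sum 7, which forces (4,4) = 4.
Row 5 already has 4, which forces (5,4) = 3.
The 3 cells of cage d must have product 6, which forces (1,3) = 3.
Column 4 already has 3, leaving (1,4) = 1.
1 is placed in row 1, leaving (1,5) = 2.
1 is placed in column 3; hence (2,3) = 2.
2 is placed in column 5, leaving (2,5) = 1.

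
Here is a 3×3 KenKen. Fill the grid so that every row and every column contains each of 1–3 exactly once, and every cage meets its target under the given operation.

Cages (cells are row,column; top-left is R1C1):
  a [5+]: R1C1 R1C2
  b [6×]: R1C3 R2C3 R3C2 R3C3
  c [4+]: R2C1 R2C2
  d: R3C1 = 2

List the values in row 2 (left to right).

Cage d is given, so R3C1 = 2.
Cage b needs product 6; hence R3C2 = 1.
Row 3 now contains 2, so R3C3 = 3.
2 is placed in column 1, which forces R1C1 = 3.
Cage a's pair has sum 5, so R1C2 = 2.
2 is placed in row 1, so R1C3 = 1.
Cage c's pair has sum 4, which forces R2C1 = 1.
Column 2 now contains 1; hence R2C2 = 3.
Column 3 already has 1, so R2C3 = 2.
The full grid is 3 2 1 / 1 3 2 / 2 1 3.

1 3 2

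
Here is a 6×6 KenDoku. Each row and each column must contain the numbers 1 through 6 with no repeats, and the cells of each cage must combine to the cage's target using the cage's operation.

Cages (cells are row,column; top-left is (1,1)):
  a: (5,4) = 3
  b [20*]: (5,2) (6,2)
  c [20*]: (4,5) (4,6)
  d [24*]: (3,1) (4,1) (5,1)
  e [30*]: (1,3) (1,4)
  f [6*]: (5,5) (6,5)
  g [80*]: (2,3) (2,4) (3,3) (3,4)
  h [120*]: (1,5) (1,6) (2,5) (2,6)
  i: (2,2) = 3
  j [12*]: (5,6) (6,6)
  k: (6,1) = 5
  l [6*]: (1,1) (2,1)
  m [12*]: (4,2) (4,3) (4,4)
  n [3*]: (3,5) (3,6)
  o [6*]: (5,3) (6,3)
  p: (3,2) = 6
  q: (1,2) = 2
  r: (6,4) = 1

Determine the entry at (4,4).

Cage q is a single given cell, so (1,2) = 2.
Cage i is given, which forces (2,2) = 3.
Cage p is a single given cell, leaving (3,2) = 6.
Cage a is a single given cell, which forces (5,4) = 3.
Cage k is a single given cell; hence (6,1) = 5.
Row 6 now contains 5, leaving (6,2) = 4.
Cage r is a single given cell, so (6,4) = 1.
Column 2 already has 4; hence (4,2) = 1.
Column 2 already has 4, leaving (5,2) = 5.
The only place for 2 in row 6 is (6,6).
Cage j needs two cells with product 12, which forces (5,6) = 6.
Row 5 needs a 4, and only (5,1) is open for it.
Cage h has product 120; hence (2,6) = 5.
{1, 3} are confined to (3,5) and (3,6) in row 3, leaving (3,1) = 2.
The 3 cells of cage d must have product 24, leaving (4,1) = 3.
Column 6 now contains 5, so (4,6) = 4.
Column 1 already has 3, which forces (1,1) = 1.
The 4 cells of cage h must have product 120, so (1,5) = 4.
Row 1 already has 1, so (1,6) = 3.
Column 1 already has 2, which forces (2,1) = 6.
Cage g has product 80; hence (2,3) = 1.
The 4 cells of cage g must have product 80; hence (2,4) = 4.
6 is placed in row 2; hence (2,5) = 2.
The 4 cells of cage g must have product 80; hence (3,3) = 4.
Cage g needs product 80, leaving (3,4) = 5.
Column 6 already has 3, so (3,6) = 1.
Row 4 now contains 4, which forces (4,5) = 5.
Column 3 already has 1, so (5,3) = 2.
2 is placed in column 5, leaving (5,5) = 1.
Cage e needs two cells with product 30, which forces (1,3) = 5.
Column 4 already has 5; hence (1,4) = 6.
Row 3 now contains 1, so (3,5) = 3.
Column 3 now contains 2, which forces (4,3) = 6.
Cage m needs product 12, leaving (4,4) = 2.
Cage o's pair has product 6, leaving (6,3) = 3.
Cage f needs two cells with product 6, so (6,5) = 6.
Filled in: 1 2 5 6 4 3 / 6 3 1 4 2 5 / 2 6 4 5 3 1 / 3 1 6 2 5 4 / 4 5 2 3 1 6 / 5 4 3 1 6 2.

2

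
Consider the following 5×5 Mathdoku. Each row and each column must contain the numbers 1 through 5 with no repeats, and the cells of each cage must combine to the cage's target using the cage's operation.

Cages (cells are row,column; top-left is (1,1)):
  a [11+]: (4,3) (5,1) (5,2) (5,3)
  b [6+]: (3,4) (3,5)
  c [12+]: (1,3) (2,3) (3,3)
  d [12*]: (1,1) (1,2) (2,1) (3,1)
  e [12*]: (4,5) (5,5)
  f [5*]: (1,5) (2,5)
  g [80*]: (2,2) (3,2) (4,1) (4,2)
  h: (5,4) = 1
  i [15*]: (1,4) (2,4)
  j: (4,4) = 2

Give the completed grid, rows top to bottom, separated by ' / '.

Cage j is a single given cell, which forces (4,4) = 2.
Cage h is a single given cell; hence (5,4) = 1.
2 is placed in row 4, leaving (4,1) = 4.
Cage a has sum 11, so (4,3) = 1.
Row 4 now contains 4, leaving (4,5) = 3.
Column 5 now contains 3, leaving (5,5) = 4.
The 4 cells of cage d must have product 12, leaving (1,2) = 2.
Row 4 now contains 1; hence (4,2) = 5.
Column 2 already has 5, which forces (5,2) = 3.
The only place for 4 in row 1 is (1,3).
The only place for 2 in row 2 is (2,1).
Column 1 now contains 2; hence (5,1) = 5.
The 4 cells of cage a must have sum 11; hence (5,3) = 2.
The only place for 4 in row 2 is (2,2).
Column 2 already has 4; hence (3,2) = 1.
Row 3 already has 1, which forces (3,5) = 2.
The 4 cells of cage d must have product 12, so (1,1) = 1.
1 is placed in row 1, so (1,5) = 5.
5 is placed in column 5, which forces (2,5) = 1.
Row 3 already has 1, so (3,1) = 3.
Row 3 now contains 3, so (3,3) = 5.
The two cells of cage b must have sum 6, leaving (3,4) = 4.
Row 1 now contains 5; hence (1,4) = 3.
Column 3 already has 5; hence (2,3) = 3.
The two cells of cage i must have product 15, leaving (2,4) = 5.

1 2 4 3 5 / 2 4 3 5 1 / 3 1 5 4 2 / 4 5 1 2 3 / 5 3 2 1 4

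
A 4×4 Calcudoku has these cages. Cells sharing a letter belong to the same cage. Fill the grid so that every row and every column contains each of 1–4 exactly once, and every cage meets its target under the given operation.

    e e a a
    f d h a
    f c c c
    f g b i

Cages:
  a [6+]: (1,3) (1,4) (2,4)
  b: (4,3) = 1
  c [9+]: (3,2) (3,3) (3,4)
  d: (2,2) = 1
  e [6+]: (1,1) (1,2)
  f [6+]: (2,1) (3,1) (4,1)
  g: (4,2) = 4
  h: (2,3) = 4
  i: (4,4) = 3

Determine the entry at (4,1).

2

D is a freebie; hence (2,2) = 1.
H is a freebie; hence (2,3) = 4.
Cage g is a single given cell, leaving (4,2) = 4.
Cage b is given, leaving (4,3) = 1.
Cage i is a single given cell, so (4,4) = 3.
The two cells of cage e must have sum 6, leaving (1,1) = 4.
Column 2 now contains 4; hence (1,2) = 2.
Cage a needs sum 6, which forces (1,3) = 3.
Cage a needs sum 6, leaving (1,4) = 1.
Cage f has sum 6; hence (2,1) = 3.
Column 4 now contains 3; hence (2,4) = 2.
Cage f needs sum 6; hence (3,1) = 1.
2 is placed in column 2, so (3,2) = 3.
Column 3 already has 3, so (3,3) = 2.
The 3 cells of cage c must have sum 9, which forces (3,4) = 4.
Row 4 now contains 3, leaving (4,1) = 2.
Filled in: 4 2 3 1 / 3 1 4 2 / 1 3 2 4 / 2 4 1 3.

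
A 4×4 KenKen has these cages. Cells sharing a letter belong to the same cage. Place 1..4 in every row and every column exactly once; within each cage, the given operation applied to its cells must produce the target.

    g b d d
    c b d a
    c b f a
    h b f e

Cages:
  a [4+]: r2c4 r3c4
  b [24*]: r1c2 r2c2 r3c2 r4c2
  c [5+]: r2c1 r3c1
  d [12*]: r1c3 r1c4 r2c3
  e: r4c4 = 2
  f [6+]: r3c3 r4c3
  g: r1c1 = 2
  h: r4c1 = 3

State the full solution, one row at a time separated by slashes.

2 3 1 4 / 4 2 3 1 / 1 4 2 3 / 3 1 4 2

Cage g is given, so r1c1 = 2.
H is a freebie; hence r4c1 = 3.
Cage e is a single given cell, so r4c4 = 2.
Cage f's pair has sum 6, which forces r3c3 = 2.
2 is placed in row 4, so r4c3 = 4.
Cage d has product 12, so r1c4 = 4.
Cage b has product 24, leaving r2c2 = 2.
Row 4 already has 4, which forces r4c2 = 1.
4 is placed in row 1, which forces r1c2 = 3.
Row 1 already has 3, so r1c3 = 1.
1 is placed in column 3, leaving r2c3 = 3.
Row 2 now contains 3; hence r2c4 = 1.
Cage b has product 24; hence r3c2 = 4.
Column 4 now contains 1, so r3c4 = 3.
Row 2 now contains 1, which forces r2c1 = 4.
Row 3 already has 4, so r3c1 = 1.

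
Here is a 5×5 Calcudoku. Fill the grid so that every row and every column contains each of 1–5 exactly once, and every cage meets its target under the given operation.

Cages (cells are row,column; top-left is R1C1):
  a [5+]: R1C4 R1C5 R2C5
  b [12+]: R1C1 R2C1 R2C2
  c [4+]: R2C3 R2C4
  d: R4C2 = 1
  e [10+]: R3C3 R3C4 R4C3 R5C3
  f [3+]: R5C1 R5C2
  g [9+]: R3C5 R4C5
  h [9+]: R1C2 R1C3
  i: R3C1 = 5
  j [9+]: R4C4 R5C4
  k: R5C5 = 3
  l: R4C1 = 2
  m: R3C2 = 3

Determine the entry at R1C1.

3

I is a freebie; hence R3C1 = 5.
Cage m is a single given cell; hence R3C2 = 3.
Row 3 now contains 5, which forces R3C5 = 4.
Cage l is a single given cell, which forces R4C1 = 2.
Cage d is given, leaving R4C2 = 1.
Column 5 now contains 4, leaving R4C5 = 5.
Column 1 already has 2, leaving R5C1 = 1.
Column 2 already has 1, leaving R5C2 = 2.
Cage k is a single given cell, which forces R5C5 = 3.
Cage a needs sum 5, which forces R1C4 = 2.
3 is placed in column 5, leaving R1C5 = 1.
Cage b needs sum 12, which forces R2C2 = 5.
Cage a needs sum 5; hence R2C5 = 2.
Column 4 now contains 2, leaving R3C4 = 1.
Cage e needs sum 10, which forces R4C3 = 3.
Row 4 now contains 5, which forces R4C4 = 4.
The 4 cells of cage e must have sum 10, so R5C3 = 4.
Cage j's pair has sum 9, so R5C4 = 5.
5 is placed in column 2, which forces R1C2 = 4.
4 is placed in column 3, leaving R1C3 = 5.
3 is placed in column 3, leaving R2C3 = 1.
Column 4 already has 1; hence R2C4 = 3.
Row 3 now contains 1, leaving R3C3 = 2.
Row 1 already has 4, so R1C1 = 3.
Row 2 already has 3, leaving R2C1 = 4.
The full grid is 3 4 5 2 1 / 4 5 1 3 2 / 5 3 2 1 4 / 2 1 3 4 5 / 1 2 4 5 3.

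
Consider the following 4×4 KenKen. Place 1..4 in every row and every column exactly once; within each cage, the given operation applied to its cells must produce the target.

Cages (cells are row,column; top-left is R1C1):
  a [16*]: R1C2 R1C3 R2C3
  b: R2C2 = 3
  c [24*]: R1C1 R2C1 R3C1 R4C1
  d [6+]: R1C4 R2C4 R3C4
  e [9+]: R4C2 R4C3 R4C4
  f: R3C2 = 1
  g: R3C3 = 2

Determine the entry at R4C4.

B is a freebie, leaving R2C2 = 3.
Cage f is a single given cell, which forces R3C2 = 1.
Cage g is given, leaving R3C3 = 2.
Row 3 now contains 2, leaving R3C4 = 3.
Cage a needs product 16; hence R1C2 = 4.
Cage a has product 16, leaving R1C3 = 1.
Row 1 already has 1, so R1C4 = 2.
2 is placed in column 3; hence R2C3 = 4.
2 is placed in column 4, so R2C4 = 1.
3 is placed in row 3, which forces R3C1 = 4.
Column 2 now contains 4, which forces R4C2 = 2.
Cage e has sum 9, so R4C3 = 3.
2 is placed in column 4, leaving R4C4 = 4.
Row 1 already has 2, which forces R1C1 = 3.
Row 2 now contains 1, which forces R2C1 = 2.
3 is placed in row 4; hence R4C1 = 1.
Filled in: 3 4 1 2 / 2 3 4 1 / 4 1 2 3 / 1 2 3 4.

4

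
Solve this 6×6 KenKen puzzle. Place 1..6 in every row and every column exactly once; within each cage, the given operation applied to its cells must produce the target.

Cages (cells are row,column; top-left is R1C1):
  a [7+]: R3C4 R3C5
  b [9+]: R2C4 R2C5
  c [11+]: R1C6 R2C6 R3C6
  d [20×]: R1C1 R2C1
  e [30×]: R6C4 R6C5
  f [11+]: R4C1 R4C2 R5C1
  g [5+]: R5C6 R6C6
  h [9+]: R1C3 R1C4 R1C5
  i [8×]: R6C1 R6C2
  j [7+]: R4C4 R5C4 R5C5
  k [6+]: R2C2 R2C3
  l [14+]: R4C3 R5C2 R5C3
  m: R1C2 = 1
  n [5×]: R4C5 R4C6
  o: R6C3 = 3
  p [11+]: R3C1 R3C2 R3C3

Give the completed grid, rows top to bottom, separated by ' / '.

Cage m is given, so R1C2 = 1.
Cage o is a single given cell, which forces R6C3 = 3.
Row 1 needs a 6, and only R1C6 is open for it.
In row 1, 5 can only go at R1C1, so R1C1 = 5.
Column 1 already has 5, so R2C1 = 4.
4 is placed in column 1, which forces R6C1 = 2.
Row 6 now contains 2; hence R6C2 = 4.
Row 6 already has 4, leaving R6C6 = 1.
Cage k's pair has sum 6, which forces R2C2 = 5.
Cage k's pair has sum 6, leaving R2C3 = 1.
Cage f needs sum 11, leaving R4C2 = 2.
Cage n needs two cells with product 5, which forces R4C5 = 1.
1 is placed in column 6, which forces R4C6 = 5.
The two cells of cage g must have sum 5, so R5C6 = 4.
Row 4 now contains 5, so R4C3 = 6.
The 3 cells of cage j must have sum 7, so R5C4 = 1.
Row 4 now contains 6; hence R4C1 = 3.
Row 4 already has 3; hence R4C4 = 4.
The 3 cells of cage f must have sum 11; hence R5C1 = 6.
Row 5 now contains 6; hence R5C2 = 3.
Row 5 already has 3, so R5C5 = 2.
6 is placed in column 1; hence R3C1 = 1.
Column 2 now contains 3; hence R3C2 = 6.
The 3 cells of cage p must have sum 11, which forces R3C3 = 4.
4 is placed in row 3, so R3C5 = 5.
Row 5 already has 2; hence R5C3 = 5.
5 is placed in column 5; hence R6C5 = 6.
Column 3 now contains 4, leaving R1C3 = 2.
The 3 cells of cage h must have sum 9, which forces R1C4 = 3.
The 3 cells of cage h must have sum 9, leaving R1C5 = 4.
The two cells of cage b must have sum 9, leaving R2C4 = 6.
Column 5 already has 6; hence R2C5 = 3.
Row 2 already has 3; hence R2C6 = 2.
Cage a's pair has sum 7, leaving R3C4 = 2.
Column 6 already has 2, which forces R3C6 = 3.
6 is placed in row 6, leaving R6C4 = 5.

5 1 2 3 4 6 / 4 5 1 6 3 2 / 1 6 4 2 5 3 / 3 2 6 4 1 5 / 6 3 5 1 2 4 / 2 4 3 5 6 1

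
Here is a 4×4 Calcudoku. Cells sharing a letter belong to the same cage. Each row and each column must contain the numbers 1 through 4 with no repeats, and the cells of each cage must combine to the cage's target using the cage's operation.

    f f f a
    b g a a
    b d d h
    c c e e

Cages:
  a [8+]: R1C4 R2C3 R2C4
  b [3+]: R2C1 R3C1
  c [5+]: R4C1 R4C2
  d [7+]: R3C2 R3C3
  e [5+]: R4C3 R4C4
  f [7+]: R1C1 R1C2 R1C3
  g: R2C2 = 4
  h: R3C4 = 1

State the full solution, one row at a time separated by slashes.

G is a freebie, leaving R2C2 = 4.
4 is placed in column 2, so R3C2 = 3.
3 is placed in row 3, so R3C3 = 4.
Cage h is given, so R3C4 = 1.
The 3 cells of cage f must have sum 7, so R1C1 = 4.
4 is placed in row 1, leaving R1C4 = 3.
The two cells of cage b must have sum 3; hence R2C1 = 1.
1 is placed in row 2, which forces R2C3 = 3.
Column 4 now contains 3; hence R2C4 = 2.
Row 3 already has 1, which forces R3C1 = 2.
Column 1 now contains 4, so R4C1 = 3.
2 is placed in column 4, leaving R4C4 = 4.
The two cells of cage c must have sum 5, leaving R4C2 = 2.
The two cells of cage e must have sum 5, which forces R4C3 = 1.
Column 2 now contains 2, so R1C2 = 1.
Column 3 already has 1, which forces R1C3 = 2.

4 1 2 3 / 1 4 3 2 / 2 3 4 1 / 3 2 1 4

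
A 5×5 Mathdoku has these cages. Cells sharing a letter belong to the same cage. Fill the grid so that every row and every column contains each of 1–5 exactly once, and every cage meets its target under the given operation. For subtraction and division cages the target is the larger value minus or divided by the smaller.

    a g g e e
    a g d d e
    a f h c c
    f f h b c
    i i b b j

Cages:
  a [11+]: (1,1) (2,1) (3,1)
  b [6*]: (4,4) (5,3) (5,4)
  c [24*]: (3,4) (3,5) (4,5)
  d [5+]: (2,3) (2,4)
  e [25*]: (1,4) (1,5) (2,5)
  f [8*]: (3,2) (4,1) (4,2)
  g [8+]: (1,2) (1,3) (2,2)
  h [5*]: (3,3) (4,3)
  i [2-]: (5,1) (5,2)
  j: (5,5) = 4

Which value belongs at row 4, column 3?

5

The 3 cells of cage e must have product 25; hence (1,4) = 5.
Cage e has product 25, so (1,5) = 1.
Cage e needs product 25; hence (2,5) = 5.
Cage j is given, which forces (5,5) = 4.
Cage a has sum 11, so (3,1) = 5.
Row 3 already has 5, which forces (3,3) = 1.
The 3 cells of cage c must have product 24, leaving (3,4) = 4.
1 is placed in column 3, so (4,3) = 5.
Row 3 already has 4, so (3,2) = 2.
2 is placed in row 3, so (3,5) = 3.
3 is placed in column 5; hence (4,5) = 2.
Cage g has sum 8; hence (2,2) = 1.
Column 2 now contains 1, so (4,2) = 4.
4 is placed in column 2, so (1,2) = 3.
The 3 cells of cage g must have sum 8, leaving (1,3) = 4.
4 is placed in row 4, which forces (4,1) = 1.
Row 4 now contains 1; hence (4,4) = 3.
Column 1 now contains 1, which forces (5,1) = 3.
Column 2 now contains 3, leaving (5,2) = 5.
Row 5 already has 3, which forces (5,3) = 2.
Row 5 now contains 2, so (5,4) = 1.
Row 1 already has 4; hence (1,1) = 2.
Cage a needs sum 11, so (2,1) = 4.
Column 3 already has 2, which forces (2,3) = 3.
3 is placed in column 4, leaving (2,4) = 2.
The full grid is 2 3 4 5 1 / 4 1 3 2 5 / 5 2 1 4 3 / 1 4 5 3 2 / 3 5 2 1 4.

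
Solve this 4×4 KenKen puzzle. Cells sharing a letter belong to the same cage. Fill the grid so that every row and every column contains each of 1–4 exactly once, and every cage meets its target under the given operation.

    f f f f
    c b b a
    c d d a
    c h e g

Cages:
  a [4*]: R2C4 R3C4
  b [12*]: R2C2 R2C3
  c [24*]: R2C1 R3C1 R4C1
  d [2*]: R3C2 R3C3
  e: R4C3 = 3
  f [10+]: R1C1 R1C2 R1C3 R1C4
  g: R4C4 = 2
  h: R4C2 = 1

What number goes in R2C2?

H is a freebie; hence R4C2 = 1.
Cage e is a single given cell, which forces R4C3 = 3.
G is a freebie, leaving R4C4 = 2.
Cage b's pair has product 12; hence R2C2 = 3.
3 is placed in column 3, which forces R2C3 = 4.
4 is placed in row 2, so R2C4 = 1.
Column 2 already has 1; hence R3C2 = 2.
Cage d's pair has product 2, so R3C3 = 1.
Column 4 already has 1, which forces R3C4 = 4.
Row 4 now contains 2, which forces R4C1 = 4.
Cage f has sum 10, so R1C1 = 1.
2 is placed in column 2, so R1C2 = 4.
1 is placed in column 3; hence R1C3 = 2.
4 is placed in column 4, leaving R1C4 = 3.
Row 2 now contains 3, leaving R2C1 = 2.
2 is placed in row 3, leaving R3C1 = 3.
The full grid is 1 4 2 3 / 2 3 4 1 / 3 2 1 4 / 4 1 3 2.

3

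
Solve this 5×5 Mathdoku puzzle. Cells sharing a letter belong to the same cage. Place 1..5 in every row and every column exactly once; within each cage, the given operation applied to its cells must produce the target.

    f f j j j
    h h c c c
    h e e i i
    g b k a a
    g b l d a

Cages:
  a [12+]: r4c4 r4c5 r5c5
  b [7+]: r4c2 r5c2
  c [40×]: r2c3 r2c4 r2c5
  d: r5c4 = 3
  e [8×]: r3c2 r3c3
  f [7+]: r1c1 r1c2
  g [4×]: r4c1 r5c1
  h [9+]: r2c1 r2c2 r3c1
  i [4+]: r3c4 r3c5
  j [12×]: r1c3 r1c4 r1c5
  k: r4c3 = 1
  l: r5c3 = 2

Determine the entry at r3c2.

Cage k is a single given cell; hence r4c3 = 1.
Cage l is given, which forces r5c3 = 2.
D is a freebie, which forces r5c4 = 3.
Cage e's pair has product 8, which forces r3c2 = 2.
Column 3 now contains 2, leaving r3c3 = 4.
Column 4 now contains 3, so r3c4 = 1.
Cage i needs two cells with sum 4, so r3c5 = 3.
Row 4 already has 1, so r4c1 = 4.
Column 2 already has 2; hence r4c2 = 3.
Row 4 now contains 4, so r4c4 = 5.
3 is placed in column 5, so r4c5 = 2.
Cage g needs two cells with product 4; hence r5c1 = 1.
Column 3 now contains 4; hence r1c3 = 3.
1 is placed in column 4; hence r1c4 = 4.
Cage j needs product 12, leaving r1c5 = 1.
Cage h has sum 9, leaving r2c1 = 3.
Cage h has sum 9, so r2c2 = 1.
Column 3 now contains 4, leaving r2c3 = 5.
Cage c has product 40, which forces r2c4 = 2.
The 3 cells of cage c must have product 40, leaving r2c5 = 4.
3 is placed in row 3, leaving r3c1 = 5.
Cage b needs two cells with sum 7, so r5c2 = 4.
Cage a needs sum 12, which forces r5c5 = 5.
Row 1 already has 3; hence r1c1 = 2.
4 is placed in row 1, so r1c2 = 5.
Completed grid: 2 5 3 4 1 / 3 1 5 2 4 / 5 2 4 1 3 / 4 3 1 5 2 / 1 4 2 3 5.

2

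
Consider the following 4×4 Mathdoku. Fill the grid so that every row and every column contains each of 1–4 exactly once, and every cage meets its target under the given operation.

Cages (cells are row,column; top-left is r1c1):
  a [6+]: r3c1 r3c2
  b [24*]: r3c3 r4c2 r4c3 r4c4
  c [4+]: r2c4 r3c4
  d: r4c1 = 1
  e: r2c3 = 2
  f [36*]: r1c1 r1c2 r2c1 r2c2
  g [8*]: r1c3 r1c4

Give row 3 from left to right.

Cage e is a single given cell, leaving r2c3 = 2.
Cage d is given; hence r4c1 = 1.
2 is placed in column 3, which forces r1c3 = 4.
Cage g's pair has product 8, which forces r1c4 = 2.
Cage b needs product 24, so r3c3 = 1.
1 is placed in row 3, so r3c4 = 3.
Column 3 already has 4, which forces r4c3 = 3.
Column 4 already has 3, leaving r4c4 = 4.
Row 1 already has 4, so r1c1 = 3.
Cage f needs product 36, which forces r1c2 = 1.
The 4 cells of cage f must have product 36, which forces r2c1 = 4.
Cage f needs product 36, which forces r2c2 = 3.
Column 4 already has 3; hence r2c4 = 1.
Column 1 now contains 4, which forces r3c1 = 2.
Row 3 now contains 2, which forces r3c2 = 4.
Row 4 already has 4, so r4c2 = 2.
Filled in: 3 1 4 2 / 4 3 2 1 / 2 4 1 3 / 1 2 3 4.

2 4 1 3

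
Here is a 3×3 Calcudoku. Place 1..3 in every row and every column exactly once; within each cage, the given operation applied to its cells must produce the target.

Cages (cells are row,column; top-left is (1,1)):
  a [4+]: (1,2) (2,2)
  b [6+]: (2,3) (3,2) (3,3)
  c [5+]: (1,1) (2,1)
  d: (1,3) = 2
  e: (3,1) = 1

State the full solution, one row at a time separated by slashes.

D is a freebie; hence (1,3) = 2.
Cage e is given, so (3,1) = 1.
1 is placed in row 3; hence (3,3) = 3.
Row 1 now contains 2, so (1,1) = 3.
Row 1 already has 3, which forces (1,2) = 1.
Cage c needs two cells with sum 5, leaving (2,1) = 2.
Column 2 already has 1, so (2,2) = 3.
Column 3 already has 3, which forces (2,3) = 1.
Row 3 already has 3, which forces (3,2) = 2.

3 1 2 / 2 3 1 / 1 2 3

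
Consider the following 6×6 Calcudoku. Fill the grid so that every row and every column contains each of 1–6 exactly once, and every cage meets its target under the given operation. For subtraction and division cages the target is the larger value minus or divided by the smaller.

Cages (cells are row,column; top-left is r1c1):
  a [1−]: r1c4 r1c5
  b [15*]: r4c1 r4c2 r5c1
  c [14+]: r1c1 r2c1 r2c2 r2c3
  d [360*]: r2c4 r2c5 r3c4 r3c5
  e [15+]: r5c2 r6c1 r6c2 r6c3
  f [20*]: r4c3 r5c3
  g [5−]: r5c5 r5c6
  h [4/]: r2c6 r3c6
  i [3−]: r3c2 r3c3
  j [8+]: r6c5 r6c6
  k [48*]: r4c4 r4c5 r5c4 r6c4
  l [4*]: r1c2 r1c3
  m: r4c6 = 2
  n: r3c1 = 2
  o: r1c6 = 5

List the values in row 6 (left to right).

4 2 6 1 5 3

Cage o is a single given cell, so r1c6 = 5.
Cage n is a single given cell; hence r3c1 = 2.
M is a freebie, so r4c6 = 2.
Row 1 needs a 6, and only r1c1 is open for it.
Column 6 needs a 3, and only r6c6 is open for it.
Cage j needs two cells with sum 8, which forces r6c5 = 5.
The only place for 5 in row 3 is r3c4.
In row 5, 2 can only go at r5c4, so r5c4 = 2.
In row 1, 2 can only go at r1c5, so r1c5 = 2.
Row 1 needs a 3, and only r1c4 is open for it.
In column 6, 6 can only go at r5c6, so r5c6 = 6.
Row 5 already has 6, which forces r5c5 = 1.
Cage l needs two cells with product 4, so r1c2 = 4.
R4c3 and r5c3 in column 3 are {4, 5}; hence r1c3 = 1.
4 is placed in column 2, so r5c2 = 3.
Cage e has sum 15; hence r6c1 = 4.
Cage c has sum 14, leaving r2c3 = 2.
Column 2 already has 3, which forces r3c2 = 6.
The two cells of cage i must have difference 3, which forces r3c3 = 3.
3 is placed in row 3, leaving r3c5 = 4.
Row 3 now contains 4, leaving r3c6 = 1.
Cage b needs product 15, leaving r4c1 = 3.
Cage b has product 15, leaving r4c2 = 1.
Column 5 already has 4, which forces r4c5 = 6.
3 is placed in row 5, so r5c1 = 5.
Row 5 now contains 5, leaving r5c3 = 4.
Column 2 now contains 6, leaving r6c2 = 2.
2 is placed in column 3, which forces r6c3 = 6.
6 is placed in row 6, so r6c4 = 1.
Column 1 already has 5, leaving r2c1 = 1.
Column 2 now contains 1, which forces r2c2 = 5.
Cage d has product 360, which forces r2c4 = 6.
6 is placed in column 5, which forces r2c5 = 3.
Column 6 already has 1, which forces r2c6 = 4.
Column 3 now contains 4, leaving r4c3 = 5.
Row 4 now contains 6, which forces r4c4 = 4.
Completed grid: 6 4 1 3 2 5 / 1 5 2 6 3 4 / 2 6 3 5 4 1 / 3 1 5 4 6 2 / 5 3 4 2 1 6 / 4 2 6 1 5 3.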